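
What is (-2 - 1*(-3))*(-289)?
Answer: -289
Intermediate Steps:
(-2 - 1*(-3))*(-289) = (-2 + 3)*(-289) = 1*(-289) = -289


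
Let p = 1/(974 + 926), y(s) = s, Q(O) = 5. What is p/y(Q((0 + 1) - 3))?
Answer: 1/9500 ≈ 0.00010526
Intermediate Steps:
p = 1/1900 ≈ 0.00052632
p/y(Q((0 + 1) - 3)) = (1/1900)/5 = (1/1900)*(⅕) = 1/9500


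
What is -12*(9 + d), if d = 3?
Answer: -144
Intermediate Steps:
-12*(9 + d) = -12*(9 + 3) = -12*12 = -144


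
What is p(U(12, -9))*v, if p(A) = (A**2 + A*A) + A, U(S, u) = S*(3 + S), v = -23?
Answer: -1494540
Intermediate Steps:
p(A) = A + 2*A**2 (p(A) = (A**2 + A**2) + A = 2*A**2 + A = A + 2*A**2)
p(U(12, -9))*v = ((12*(3 + 12))*(1 + 2*(12*(3 + 12))))*(-23) = ((12*15)*(1 + 2*(12*15)))*(-23) = (180*(1 + 2*180))*(-23) = (180*(1 + 360))*(-23) = (180*361)*(-23) = 64980*(-23) = -1494540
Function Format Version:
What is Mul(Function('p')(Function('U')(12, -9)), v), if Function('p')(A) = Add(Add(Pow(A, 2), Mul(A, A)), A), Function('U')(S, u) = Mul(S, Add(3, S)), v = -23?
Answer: -1494540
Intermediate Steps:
Function('p')(A) = Add(A, Mul(2, Pow(A, 2))) (Function('p')(A) = Add(Add(Pow(A, 2), Pow(A, 2)), A) = Add(Mul(2, Pow(A, 2)), A) = Add(A, Mul(2, Pow(A, 2))))
Mul(Function('p')(Function('U')(12, -9)), v) = Mul(Mul(Mul(12, Add(3, 12)), Add(1, Mul(2, Mul(12, Add(3, 12))))), -23) = Mul(Mul(Mul(12, 15), Add(1, Mul(2, Mul(12, 15)))), -23) = Mul(Mul(180, Add(1, Mul(2, 180))), -23) = Mul(Mul(180, Add(1, 360)), -23) = Mul(Mul(180, 361), -23) = Mul(64980, -23) = -1494540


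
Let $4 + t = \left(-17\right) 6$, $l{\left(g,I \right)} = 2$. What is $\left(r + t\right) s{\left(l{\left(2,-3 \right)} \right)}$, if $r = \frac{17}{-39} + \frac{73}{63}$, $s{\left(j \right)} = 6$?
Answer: $- \frac{172444}{273} \approx -631.66$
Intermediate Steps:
$r = \frac{592}{819}$ ($r = 17 \left(- \frac{1}{39}\right) + 73 \cdot \frac{1}{63} = - \frac{17}{39} + \frac{73}{63} = \frac{592}{819} \approx 0.72283$)
$t = -106$ ($t = -4 - 102 = -106$)
$\left(r + t\right) s{\left(l{\left(2,-3 \right)} \right)} = \left(\frac{592}{819} - 106\right) 6 = \left(- \frac{86222}{819}\right) 6 = - \frac{172444}{273}$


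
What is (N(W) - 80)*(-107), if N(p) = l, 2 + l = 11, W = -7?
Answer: 7597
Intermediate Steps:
l = 9 (l = -2 + 11 = 9)
N(p) = 9
(N(W) - 80)*(-107) = (9 - 80)*(-107) = -71*(-107) = 7597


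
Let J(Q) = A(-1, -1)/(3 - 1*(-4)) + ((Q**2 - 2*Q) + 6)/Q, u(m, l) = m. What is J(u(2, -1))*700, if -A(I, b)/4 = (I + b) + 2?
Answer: 2100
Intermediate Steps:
A(I, b) = -8 - 4*I - 4*b (A(I, b) = -4*((I + b) + 2) = -4*(2 + I + b) = -8 - 4*I - 4*b)
J(Q) = (6 + Q**2 - 2*Q)/Q (J(Q) = (-8 - 4*(-1) - 4*(-1))/(3 - 1*(-4)) + ((Q**2 - 2*Q) + 6)/Q = (-8 + 4 + 4)/(3 + 4) + (6 + Q**2 - 2*Q)/Q = 0/7 + (6 + Q**2 - 2*Q)/Q = 0*(1/7) + (6 + Q**2 - 2*Q)/Q = 0 + (6 + Q**2 - 2*Q)/Q = (6 + Q**2 - 2*Q)/Q)
J(u(2, -1))*700 = (-2 + 2 + 6/2)*700 = (-2 + 2 + 6*(1/2))*700 = (-2 + 2 + 3)*700 = 3*700 = 2100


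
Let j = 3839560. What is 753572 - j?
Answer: -3085988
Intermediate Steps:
753572 - j = 753572 - 1*3839560 = 753572 - 3839560 = -3085988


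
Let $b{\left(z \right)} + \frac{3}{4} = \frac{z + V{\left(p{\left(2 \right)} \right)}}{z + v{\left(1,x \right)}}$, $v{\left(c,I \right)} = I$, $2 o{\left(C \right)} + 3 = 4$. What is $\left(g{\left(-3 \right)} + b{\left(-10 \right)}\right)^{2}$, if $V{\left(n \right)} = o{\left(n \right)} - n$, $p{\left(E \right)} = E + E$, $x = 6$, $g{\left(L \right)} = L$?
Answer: $\frac{9}{64} \approx 0.14063$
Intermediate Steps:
$o{\left(C \right)} = \frac{1}{2}$ ($o{\left(C \right)} = - \frac{3}{2} + \frac{1}{2} \cdot 4 = - \frac{3}{2} + 2 = \frac{1}{2}$)
$p{\left(E \right)} = 2 E$
$V{\left(n \right)} = \frac{1}{2} - n$
$b{\left(z \right)} = - \frac{3}{4} + \frac{- \frac{7}{2} + z}{6 + z}$ ($b{\left(z \right)} = - \frac{3}{4} + \frac{z + \left(\frac{1}{2} - 2 \cdot 2\right)}{z + 6} = - \frac{3}{4} + \frac{z + \left(\frac{1}{2} - 4\right)}{6 + z} = - \frac{3}{4} + \frac{z - \frac{7}{2}}{6 + z} = - \frac{3}{4} + \frac{- \frac{7}{2} + z}{6 + z}$)
$\left(g{\left(-3 \right)} + b{\left(-10 \right)}\right)^{2} = \left(-3 + \frac{-32 - 10}{4 \left(6 - 10\right)}\right)^{2} = \left(-3 + \frac{1}{4} \frac{1}{-4} \left(-42\right)\right)^{2} = \left(-3 + \frac{1}{4} \left(- \frac{1}{4}\right) \left(-42\right)\right)^{2} = \left(-3 + \frac{21}{8}\right)^{2} = \left(- \frac{3}{8}\right)^{2} = \frac{9}{64}$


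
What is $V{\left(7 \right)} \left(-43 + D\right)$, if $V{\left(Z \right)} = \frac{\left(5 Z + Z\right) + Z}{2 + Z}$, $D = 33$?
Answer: $- \frac{490}{9} \approx -54.444$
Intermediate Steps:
$V{\left(Z \right)} = \frac{7 Z}{2 + Z}$ ($V{\left(Z \right)} = \frac{6 Z + Z}{2 + Z} = \frac{7 Z}{2 + Z}$)
$V{\left(7 \right)} \left(-43 + D\right) = 7 \cdot 7 \frac{1}{2 + 7} \left(-43 + 33\right) = 7 \cdot 7 \cdot \frac{1}{9} \left(-10\right) = \frac{49}{9} \left(-10\right) = - \frac{490}{9}$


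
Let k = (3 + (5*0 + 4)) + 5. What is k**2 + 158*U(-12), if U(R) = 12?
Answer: 2040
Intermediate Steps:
k = 12 (k = (3 + (0 + 4)) + 5 = (3 + 4) + 5 = 7 + 5 = 12)
k**2 + 158*U(-12) = 12**2 + 158*12 = 144 + 1896 = 2040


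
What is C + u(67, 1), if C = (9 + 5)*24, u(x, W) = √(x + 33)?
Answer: 346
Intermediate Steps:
u(x, W) = √(33 + x)
C = 336 (C = 14*24 = 336)
C + u(67, 1) = 336 + √(33 + 67) = 336 + √100 = 336 + 10 = 346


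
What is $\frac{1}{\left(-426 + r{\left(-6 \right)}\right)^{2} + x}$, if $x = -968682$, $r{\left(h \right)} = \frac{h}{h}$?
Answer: $- \frac{1}{788057} \approx -1.2689 \cdot 10^{-6}$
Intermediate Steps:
$r{\left(h \right)} = 1$
$\frac{1}{\left(-426 + r{\left(-6 \right)}\right)^{2} + x} = \frac{1}{\left(-426 + 1\right)^{2} - 968682} = \frac{1}{\left(-425\right)^{2} - 968682} = \frac{1}{180625 - 968682} = \frac{1}{-788057} = - \frac{1}{788057}$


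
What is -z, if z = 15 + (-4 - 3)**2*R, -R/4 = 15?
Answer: 2925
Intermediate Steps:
R = -60 (R = -4*15 = -60)
z = -2925 (z = 15 + (-4 - 3)**2*(-60) = 15 + (-7)**2*(-60) = 15 + 49*(-60) = 15 - 2940 = -2925)
-z = -1*(-2925) = 2925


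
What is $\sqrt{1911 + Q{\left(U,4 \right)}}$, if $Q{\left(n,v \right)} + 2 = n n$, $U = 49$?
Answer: $\sqrt{4310} \approx 65.651$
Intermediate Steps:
$Q{\left(n,v \right)} = -2 + n^{2}$ ($Q{\left(n,v \right)} = -2 + n n = -2 + n^{2}$)
$\sqrt{1911 + Q{\left(U,4 \right)}} = \sqrt{1911 - \left(2 - 49^{2}\right)} = \sqrt{1911 + \left(-2 + 2401\right)} = \sqrt{1911 + 2399} = \sqrt{4310}$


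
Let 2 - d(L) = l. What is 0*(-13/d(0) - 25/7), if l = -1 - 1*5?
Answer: 0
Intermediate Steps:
l = -6 (l = -1 - 5 = -6)
d(L) = 8 (d(L) = 2 - 1*(-6) = 2 + 6 = 8)
0*(-13/d(0) - 25/7) = 0*(-13/8 - 25/7) = 0*(-291/56) = 0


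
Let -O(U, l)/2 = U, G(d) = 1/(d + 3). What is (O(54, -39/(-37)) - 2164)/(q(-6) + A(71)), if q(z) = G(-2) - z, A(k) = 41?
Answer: -142/3 ≈ -47.333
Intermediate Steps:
G(d) = 1/(3 + d)
O(U, l) = -2*U
q(z) = 1 - z (q(z) = 1/(3 - 2) - z = 1/1 - z = 1 - z)
(O(54, -39/(-37)) - 2164)/(q(-6) + A(71)) = (-2*54 - 2164)/((1 - 1*(-6)) + 41) = (-108 - 2164)/((1 + 6) + 41) = -2272/(7 + 41) = -2272/48 = -2272*1/48 = -142/3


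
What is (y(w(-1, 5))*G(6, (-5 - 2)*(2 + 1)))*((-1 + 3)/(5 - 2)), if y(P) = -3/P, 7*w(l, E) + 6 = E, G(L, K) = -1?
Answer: -14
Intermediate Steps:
w(l, E) = -6/7 + E/7
(y(w(-1, 5))*G(6, (-5 - 2)*(2 + 1)))*((-1 + 3)/(5 - 2)) = (-3/(-6/7 + (⅐)*5)*(-1))*((-1 + 3)/(5 - 2)) = (-3/(-6/7 + 5/7)*(-1))*(2/3) = (-3/(-⅐)*(-1))*(2*(⅓)) = (-3*(-7)*(-1))*(⅔) = (21*(-1))*(⅔) = -21*⅔ = -14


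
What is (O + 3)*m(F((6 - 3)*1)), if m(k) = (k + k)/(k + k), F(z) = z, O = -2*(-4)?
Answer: 11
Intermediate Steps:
O = 8
m(k) = 1 (m(k) = (2*k)/((2*k)) = (2*k)*(1/(2*k)) = 1)
(O + 3)*m(F((6 - 3)*1)) = (8 + 3)*1 = 11*1 = 11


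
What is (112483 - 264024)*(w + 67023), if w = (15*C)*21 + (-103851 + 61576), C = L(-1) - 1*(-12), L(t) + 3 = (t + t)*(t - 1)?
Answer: -4370897063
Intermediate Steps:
L(t) = -3 + 2*t*(-1 + t) (L(t) = -3 + (t + t)*(t - 1) = -3 + (2*t)*(-1 + t) = -3 + 2*t*(-1 + t))
C = 13 (C = (-3 - 2*(-1) + 2*(-1)**2) - 1*(-12) = (-3 + 2 + 2*1) + 12 = (-3 + 2 + 2) + 12 = 1 + 12 = 13)
w = -38180 (w = (15*13)*21 + (-103851 + 61576) = 195*21 - 42275 = 4095 - 42275 = -38180)
(112483 - 264024)*(w + 67023) = (112483 - 264024)*(-38180 + 67023) = -151541*28843 = -4370897063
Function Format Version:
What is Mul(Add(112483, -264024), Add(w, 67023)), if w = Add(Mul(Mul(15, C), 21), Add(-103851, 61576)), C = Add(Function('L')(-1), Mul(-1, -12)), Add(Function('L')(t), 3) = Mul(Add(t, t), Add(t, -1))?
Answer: -4370897063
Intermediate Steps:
Function('L')(t) = Add(-3, Mul(2, t, Add(-1, t))) (Function('L')(t) = Add(-3, Mul(Add(t, t), Add(t, -1))) = Add(-3, Mul(Mul(2, t), Add(-1, t))) = Add(-3, Mul(2, t, Add(-1, t))))
C = 13 (C = Add(Add(-3, Mul(-2, -1), Mul(2, Pow(-1, 2))), Mul(-1, -12)) = Add(Add(-3, 2, Mul(2, 1)), 12) = Add(Add(-3, 2, 2), 12) = Add(1, 12) = 13)
w = -38180 (w = Add(Mul(Mul(15, 13), 21), Add(-103851, 61576)) = Add(Mul(195, 21), -42275) = Add(4095, -42275) = -38180)
Mul(Add(112483, -264024), Add(w, 67023)) = Mul(Add(112483, -264024), Add(-38180, 67023)) = Mul(-151541, 28843) = -4370897063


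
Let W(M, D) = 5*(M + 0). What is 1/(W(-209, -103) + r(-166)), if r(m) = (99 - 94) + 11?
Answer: -1/1029 ≈ -0.00097182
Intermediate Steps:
W(M, D) = 5*M
r(m) = 16 (r(m) = 5 + 11 = 16)
1/(W(-209, -103) + r(-166)) = 1/(5*(-209) + 16) = 1/(-1045 + 16) = 1/(-1029) = -1/1029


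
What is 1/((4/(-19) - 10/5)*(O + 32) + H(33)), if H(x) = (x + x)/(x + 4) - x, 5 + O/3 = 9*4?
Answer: -703/216195 ≈ -0.0032517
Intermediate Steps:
O = 93 (O = -15 + 3*(9*4) = -15 + 3*36 = -15 + 108 = 93)
H(x) = -x + 2*x/(4 + x) (H(x) = (2*x)/(4 + x) - x = 2*x/(4 + x) - x = -x + 2*x/(4 + x))
1/((4/(-19) - 10/5)*(O + 32) + H(33)) = 1/((4/(-19) - 10/5)*(93 + 32) - 1*33*(2 + 33)/(4 + 33)) = 1/((4*(-1/19) - 10*1/5)*125 - 1*33*35/37) = 1/((-4/19 - 2)*125 - 1*33*1/37*35) = 1/(-42/19*125 - 1155/37) = 1/(-5250/19 - 1155/37) = 1/(-216195/703) = -703/216195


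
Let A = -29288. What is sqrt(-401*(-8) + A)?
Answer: 4*I*sqrt(1630) ≈ 161.49*I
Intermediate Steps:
sqrt(-401*(-8) + A) = sqrt(-401*(-8) - 29288) = sqrt(3208 - 29288) = sqrt(-26080) = 4*I*sqrt(1630)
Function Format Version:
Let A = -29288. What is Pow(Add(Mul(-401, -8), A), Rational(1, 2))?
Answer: Mul(4, I, Pow(1630, Rational(1, 2))) ≈ Mul(161.49, I)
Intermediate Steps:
Pow(Add(Mul(-401, -8), A), Rational(1, 2)) = Pow(Add(Mul(-401, -8), -29288), Rational(1, 2)) = Pow(Add(3208, -29288), Rational(1, 2)) = Pow(-26080, Rational(1, 2)) = Mul(4, I, Pow(1630, Rational(1, 2)))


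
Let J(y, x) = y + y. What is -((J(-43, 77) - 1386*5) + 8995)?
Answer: -1979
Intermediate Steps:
J(y, x) = 2*y
-((J(-43, 77) - 1386*5) + 8995) = -((2*(-43) - 1386*5) + 8995) = -((-86 - 6930) + 8995) = -(-7016 + 8995) = -1*1979 = -1979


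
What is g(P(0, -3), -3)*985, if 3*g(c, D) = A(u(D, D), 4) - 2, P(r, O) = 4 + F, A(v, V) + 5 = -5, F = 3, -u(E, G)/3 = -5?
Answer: -3940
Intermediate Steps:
u(E, G) = 15 (u(E, G) = -3*(-5) = 15)
A(v, V) = -10 (A(v, V) = -5 - 5 = -10)
P(r, O) = 7 (P(r, O) = 4 + 3 = 7)
g(c, D) = -4 (g(c, D) = (-10 - 2)/3 = (⅓)*(-12) = -4)
g(P(0, -3), -3)*985 = -4*985 = -3940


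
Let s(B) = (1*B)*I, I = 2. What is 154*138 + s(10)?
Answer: 21272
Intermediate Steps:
s(B) = 2*B (s(B) = (1*B)*2 = B*2 = 2*B)
154*138 + s(10) = 154*138 + 2*10 = 21252 + 20 = 21272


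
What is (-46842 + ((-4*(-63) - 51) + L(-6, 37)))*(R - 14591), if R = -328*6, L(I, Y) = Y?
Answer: 771715636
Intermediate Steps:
R = -1968
(-46842 + ((-4*(-63) - 51) + L(-6, 37)))*(R - 14591) = (-46842 + ((-4*(-63) - 51) + 37))*(-1968 - 14591) = (-46842 + ((252 - 51) + 37))*(-16559) = (-46842 + (201 + 37))*(-16559) = (-46842 + 238)*(-16559) = -46604*(-16559) = 771715636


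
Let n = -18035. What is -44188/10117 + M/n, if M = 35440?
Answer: -231095412/36492019 ≈ -6.3328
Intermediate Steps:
-44188/10117 + M/n = -44188/10117 + 35440/(-18035) = -44188*1/10117 + 35440*(-1/18035) = -44188/10117 - 7088/3607 = -231095412/36492019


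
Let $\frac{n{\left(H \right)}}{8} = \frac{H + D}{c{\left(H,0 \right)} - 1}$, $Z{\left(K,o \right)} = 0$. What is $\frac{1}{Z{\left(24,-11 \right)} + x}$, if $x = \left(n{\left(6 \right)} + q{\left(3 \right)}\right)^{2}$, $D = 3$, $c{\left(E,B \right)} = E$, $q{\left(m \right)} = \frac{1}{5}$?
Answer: $\frac{25}{5329} \approx 0.0046913$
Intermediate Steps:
$q{\left(m \right)} = \frac{1}{5}$
$n{\left(H \right)} = \frac{8 \left(3 + H\right)}{-1 + H}$ ($n{\left(H \right)} = 8 \frac{H + 3}{H - 1} = 8 \frac{3 + H}{-1 + H} = \frac{8 \left(3 + H\right)}{-1 + H}$)
$x = \frac{5329}{25}$ ($x = \left(\frac{8 \left(3 + 6\right)}{-1 + 6} + \frac{1}{5}\right)^{2} = \left(8 \cdot \frac{1}{5} \cdot 9 + \frac{1}{5}\right)^{2} = \left(\frac{72}{5} + \frac{1}{5}\right)^{2} = \left(\frac{73}{5}\right)^{2} = \frac{5329}{25} \approx 213.16$)
$\frac{1}{Z{\left(24,-11 \right)} + x} = \frac{1}{0 + \frac{5329}{25}} = \frac{1}{\frac{5329}{25}} = \frac{25}{5329}$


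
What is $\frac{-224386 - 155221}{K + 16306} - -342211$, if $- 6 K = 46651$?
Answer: $\frac{17513792393}{51185} \approx 3.4217 \cdot 10^{5}$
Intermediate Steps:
$K = - \frac{46651}{6}$ ($K = \left(- \frac{1}{6}\right) 46651 = - \frac{46651}{6} \approx -7775.2$)
$\frac{-224386 - 155221}{K + 16306} - -342211 = \frac{-224386 - 155221}{- \frac{46651}{6} + 16306} - -342211 = - \frac{379607}{\frac{51185}{6}} + 342211 = \left(-379607\right) \frac{6}{51185} + 342211 = - \frac{2277642}{51185} + 342211 = \frac{17513792393}{51185}$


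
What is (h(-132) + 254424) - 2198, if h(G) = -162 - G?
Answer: 252196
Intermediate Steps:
(h(-132) + 254424) - 2198 = ((-162 - 1*(-132)) + 254424) - 2198 = ((-162 + 132) + 254424) - 2198 = (-30 + 254424) - 2198 = 254394 - 2198 = 252196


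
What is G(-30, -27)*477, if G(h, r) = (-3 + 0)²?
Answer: 4293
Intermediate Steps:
G(h, r) = 9 (G(h, r) = (-3)² = 9)
G(-30, -27)*477 = 9*477 = 4293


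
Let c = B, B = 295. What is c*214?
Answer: 63130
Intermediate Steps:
c = 295
c*214 = 295*214 = 63130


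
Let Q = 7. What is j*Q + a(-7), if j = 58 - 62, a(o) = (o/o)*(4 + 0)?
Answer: -24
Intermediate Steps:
a(o) = 4 (a(o) = 1*4 = 4)
j = -4
j*Q + a(-7) = -4*7 + 4 = -28 + 4 = -24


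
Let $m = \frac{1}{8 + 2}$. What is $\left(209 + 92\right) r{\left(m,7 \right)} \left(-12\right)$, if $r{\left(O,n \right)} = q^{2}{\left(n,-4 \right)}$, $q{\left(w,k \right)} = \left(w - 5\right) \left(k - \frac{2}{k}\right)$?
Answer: $-176988$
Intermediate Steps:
$q{\left(w,k \right)} = \left(-5 + w\right) \left(k - \frac{2}{k}\right)$
$m = \frac{1}{10} \approx 0.1$
$r{\left(O,n \right)} = \left(\frac{35}{2} - \frac{7 n}{2}\right)^{2}$ ($r{\left(O,n \right)} = \left(\frac{10 - 2 n + \left(-4\right)^{2} \left(-5 + n\right)}{-4}\right)^{2} = \left(- \frac{10 - 2 n + 16 \left(-5 + n\right)}{4}\right)^{2} = \left(- \frac{10 - 2 n + \left(-80 + 16 n\right)}{4}\right)^{2} = \left(- \frac{-70 + 14 n}{4}\right)^{2} = \left(\frac{35}{2} - \frac{7 n}{2}\right)^{2}$)
$\left(209 + 92\right) r{\left(m,7 \right)} \left(-12\right) = \left(209 + 92\right) \frac{49 \left(5 - 7\right)^{2}}{4} \left(-12\right) = 301 \frac{49 \left(5 - 7\right)^{2}}{4} \left(-12\right) = 301 \frac{49 \left(-2\right)^{2}}{4} \left(-12\right) = 301 \cdot \frac{49}{4} \cdot 4 \left(-12\right) = 301 \cdot 49 \left(-12\right) = 14749 \left(-12\right) = -176988$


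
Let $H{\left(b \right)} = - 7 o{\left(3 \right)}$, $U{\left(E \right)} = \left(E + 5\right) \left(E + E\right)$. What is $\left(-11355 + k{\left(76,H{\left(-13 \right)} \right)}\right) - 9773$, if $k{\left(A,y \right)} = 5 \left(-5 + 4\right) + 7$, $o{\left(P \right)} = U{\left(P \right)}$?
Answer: $-21126$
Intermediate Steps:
$U{\left(E \right)} = 2 E \left(5 + E\right)$ ($U{\left(E \right)} = \left(5 + E\right) 2 E = 2 E \left(5 + E\right)$)
$o{\left(P \right)} = 2 P \left(5 + P\right)$
$H{\left(b \right)} = -336$ ($H{\left(b \right)} = - 7 \cdot 2 \cdot 3 \left(5 + 3\right) = - 7 \cdot 2 \cdot 3 \cdot 8 = \left(-7\right) 48 = -336$)
$k{\left(A,y \right)} = 2$ ($k{\left(A,y \right)} = 5 \left(-1\right) + 7 = -5 + 7 = 2$)
$\left(-11355 + k{\left(76,H{\left(-13 \right)} \right)}\right) - 9773 = \left(-11355 + 2\right) - 9773 = -11353 - 9773 = -21126$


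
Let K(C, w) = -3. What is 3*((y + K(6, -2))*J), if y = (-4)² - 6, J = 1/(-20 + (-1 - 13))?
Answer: -21/34 ≈ -0.61765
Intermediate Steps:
J = -1/34 (J = 1/(-20 - 14) = 1/(-34) = -1/34 ≈ -0.029412)
y = 10 (y = 16 - 6 = 10)
3*((y + K(6, -2))*J) = 3*((10 - 3)*(-1/34)) = 3*(7*(-1/34)) = 3*(-7/34) = -21/34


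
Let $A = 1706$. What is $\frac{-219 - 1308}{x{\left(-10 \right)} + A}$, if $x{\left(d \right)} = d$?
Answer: $- \frac{1527}{1696} \approx -0.90035$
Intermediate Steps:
$\frac{-219 - 1308}{x{\left(-10 \right)} + A} = \frac{-219 - 1308}{-10 + 1706} = - \frac{1527}{1696}$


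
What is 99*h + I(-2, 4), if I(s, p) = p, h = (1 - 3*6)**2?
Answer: 28615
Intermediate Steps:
h = 289 (h = (1 - 18)**2 = (-17)**2 = 289)
99*h + I(-2, 4) = 99*289 + 4 = 28611 + 4 = 28615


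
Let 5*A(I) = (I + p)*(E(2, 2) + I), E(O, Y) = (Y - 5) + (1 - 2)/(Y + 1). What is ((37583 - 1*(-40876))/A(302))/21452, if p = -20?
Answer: 392295/1806773248 ≈ 0.00021712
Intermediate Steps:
E(O, Y) = -5 + Y - 1/(1 + Y) (E(O, Y) = (-5 + Y) - 1/(1 + Y) = -5 + Y - 1/(1 + Y))
A(I) = (-20 + I)*(-10/3 + I)/5 (A(I) = ((I - 20)*((-6 + 2**2 - 4*2)/(1 + 2) + I))/5 = ((-20 + I)*((-6 + 4 - 8)/3 + I))/5 = ((-20 + I)*((1/3)*(-10) + I))/5 = ((-20 + I)*(-10/3 + I))/5 = (-20 + I)*(-10/3 + I)/5)
((37583 - 1*(-40876))/A(302))/21452 = ((37583 - 1*(-40876))/(40/3 - 14/3*302 + (1/5)*302**2))/21452 = ((37583 + 40876)/(40/3 - 4228/3 + (1/5)*91204))*(1/21452) = (78459/(40/3 - 4228/3 + 91204/5))*(1/21452) = (78459/(84224/5))*(1/21452) = (78459*(5/84224))*(1/21452) = (392295/84224)*(1/21452) = 392295/1806773248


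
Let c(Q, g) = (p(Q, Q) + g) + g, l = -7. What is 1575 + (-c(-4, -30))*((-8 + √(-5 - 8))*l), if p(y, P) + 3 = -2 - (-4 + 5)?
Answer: 5271 - 462*I*√13 ≈ 5271.0 - 1665.8*I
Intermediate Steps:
p(y, P) = -6 (p(y, P) = -3 + (-2 - (-4 + 5)) = -3 + (-2 - 1*1) = -3 + (-2 - 1) = -3 - 3 = -6)
c(Q, g) = -6 + 2*g (c(Q, g) = (-6 + g) + g = -6 + 2*g)
1575 + (-c(-4, -30))*((-8 + √(-5 - 8))*l) = 1575 + (-(-6 + 2*(-30)))*((-8 + √(-5 - 8))*(-7)) = 1575 + (-(-6 - 60))*((-8 + √(-13))*(-7)) = 1575 + (-1*(-66))*((-8 + I*√13)*(-7)) = 1575 + 66*(56 - 7*I*√13) = 1575 + (3696 - 462*I*√13) = 5271 - 462*I*√13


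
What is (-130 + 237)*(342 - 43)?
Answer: 31993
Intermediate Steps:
(-130 + 237)*(342 - 43) = 107*299 = 31993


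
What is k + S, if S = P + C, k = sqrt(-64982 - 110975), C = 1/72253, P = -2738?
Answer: -197828713/72253 + I*sqrt(175957) ≈ -2738.0 + 419.47*I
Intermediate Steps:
C = 1/72253 ≈ 1.3840e-5
k = I*sqrt(175957) (k = sqrt(-175957) = I*sqrt(175957) ≈ 419.47*I)
S = -197828713/72253 (S = -2738 + 1/72253 = -197828713/72253 ≈ -2738.0)
k + S = I*sqrt(175957) - 197828713/72253 = -197828713/72253 + I*sqrt(175957)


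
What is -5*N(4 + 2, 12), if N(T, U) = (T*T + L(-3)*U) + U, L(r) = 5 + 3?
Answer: -720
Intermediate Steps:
L(r) = 8
N(T, U) = T² + 9*U (N(T, U) = (T*T + 8*U) + U = (T² + 8*U) + U = T² + 9*U)
-5*N(4 + 2, 12) = -5*((4 + 2)² + 9*12) = -5*(6² + 108) = -5*(36 + 108) = -5*144 = -720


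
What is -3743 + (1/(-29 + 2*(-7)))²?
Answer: -6920806/1849 ≈ -3743.0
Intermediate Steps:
-3743 + (1/(-29 + 2*(-7)))² = -3743 + (1/(-29 - 14))² = -3743 + (1/(-43))² = -3743 + (-1/43)² = -3743 + 1/1849 = -6920806/1849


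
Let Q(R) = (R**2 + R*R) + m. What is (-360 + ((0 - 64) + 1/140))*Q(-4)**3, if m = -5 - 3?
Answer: -205144704/35 ≈ -5.8613e+6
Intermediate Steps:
m = -8
Q(R) = -8 + 2*R**2 (Q(R) = (R**2 + R*R) - 8 = (R**2 + R**2) - 8 = 2*R**2 - 8 = -8 + 2*R**2)
(-360 + ((0 - 64) + 1/140))*Q(-4)**3 = (-360 + ((0 - 64) + 1/140))*(-8 + 2*(-4)**2)**3 = (-360 + (-64 + 1/140))*(-8 + 2*16)**3 = (-360 - 8959/140)*(-8 + 32)**3 = -59359/140*24**3 = -59359/140*13824 = -205144704/35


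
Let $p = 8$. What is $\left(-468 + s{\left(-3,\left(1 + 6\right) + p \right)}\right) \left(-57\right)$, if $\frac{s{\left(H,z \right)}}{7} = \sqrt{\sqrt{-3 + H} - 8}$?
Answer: $26676 - 399 \sqrt{-8 + i \sqrt{6}} \approx 26505.0 - 1141.4 i$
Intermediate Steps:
$s{\left(H,z \right)} = 7 \sqrt{-8 + \sqrt{-3 + H}}$ ($s{\left(H,z \right)} = 7 \sqrt{\sqrt{-3 + H} - 8} = 7 \sqrt{-8 + \sqrt{-3 + H}}$)
$\left(-468 + s{\left(-3,\left(1 + 6\right) + p \right)}\right) \left(-57\right) = \left(-468 + 7 \sqrt{-8 + \sqrt{-3 - 3}}\right) \left(-57\right) = \left(-468 + 7 \sqrt{-8 + \sqrt{-6}}\right) \left(-57\right) = \left(-468 + 7 \sqrt{-8 + i \sqrt{6}}\right) \left(-57\right) = 26676 - 399 \sqrt{-8 + i \sqrt{6}}$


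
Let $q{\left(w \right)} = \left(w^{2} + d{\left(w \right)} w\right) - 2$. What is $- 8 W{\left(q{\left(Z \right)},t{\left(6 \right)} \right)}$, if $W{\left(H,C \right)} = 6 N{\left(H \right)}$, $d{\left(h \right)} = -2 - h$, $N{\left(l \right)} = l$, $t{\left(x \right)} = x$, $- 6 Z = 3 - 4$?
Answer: $112$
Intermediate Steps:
$Z = \frac{1}{6}$ ($Z = - \frac{3 - 4}{6} = \left(- \frac{1}{6}\right) \left(-1\right) = \frac{1}{6} \approx 0.16667$)
$q{\left(w \right)} = -2 + w^{2} + w \left(-2 - w\right)$ ($q{\left(w \right)} = \left(w^{2} + \left(-2 - w\right) w\right) - 2 = \left(w^{2} + w \left(-2 - w\right)\right) - 2 = -2 + w^{2} + w \left(-2 - w\right)$)
$W{\left(H,C \right)} = 6 H$
$- 8 W{\left(q{\left(Z \right)},t{\left(6 \right)} \right)} = - 8 \cdot 6 \left(-2 - \frac{1}{3}\right) = - 8 \cdot 6 \left(- \frac{7}{3}\right) = \left(-8\right) \left(-14\right) = 112$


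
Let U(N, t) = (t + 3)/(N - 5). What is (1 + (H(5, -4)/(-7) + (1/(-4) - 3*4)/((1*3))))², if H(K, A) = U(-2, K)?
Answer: 2948089/345744 ≈ 8.5268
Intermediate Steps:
U(N, t) = (3 + t)/(-5 + N)
H(K, A) = -3/7 - K/7 (H(K, A) = (3 + K)/(-5 - 2) = (3 + K)/(-7) = -(3 + K)/7 = -3/7 - K/7)
(1 + (H(5, -4)/(-7) + (1/(-4) - 3*4)/((1*3))))² = (1 + ((-3/7 - ⅐*5)/(-7) + (1/(-4) - 3*4)/((1*3))))² = (1 + ((-3/7 - 5/7)*(-⅐) + (1*(-¼) - 12)/3))² = (1 + (-8/7*(-⅐) + (-¼ - 12)*(⅓)))² = (1 + (8/49 - 49/4*⅓))² = (1 + (8/49 - 49/12))² = (1 - 2305/588)² = (-1717/588)² = 2948089/345744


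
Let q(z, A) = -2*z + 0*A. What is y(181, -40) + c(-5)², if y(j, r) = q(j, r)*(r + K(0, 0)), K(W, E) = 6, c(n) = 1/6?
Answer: 443089/36 ≈ 12308.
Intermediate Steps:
c(n) = ⅙
q(z, A) = -2*z (q(z, A) = -2*z + 0 = -2*z)
y(j, r) = -2*j*(6 + r) (y(j, r) = (-2*j)*(r + 6) = (-2*j)*(6 + r) = -2*j*(6 + r))
y(181, -40) + c(-5)² = -2*181*(6 - 40) + (⅙)² = -2*181*(-34) + 1/36 = 12308 + 1/36 = 443089/36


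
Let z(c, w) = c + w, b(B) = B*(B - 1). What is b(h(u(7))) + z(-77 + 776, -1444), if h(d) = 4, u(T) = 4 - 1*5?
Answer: -733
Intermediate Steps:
u(T) = -1 (u(T) = 4 - 5 = -1)
b(B) = B*(-1 + B)
b(h(u(7))) + z(-77 + 776, -1444) = 4*(-1 + 4) + ((-77 + 776) - 1444) = 4*3 + (699 - 1444) = 12 - 745 = -733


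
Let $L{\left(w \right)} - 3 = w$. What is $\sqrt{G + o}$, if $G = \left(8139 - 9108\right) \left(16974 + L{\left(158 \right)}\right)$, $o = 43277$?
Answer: $i \sqrt{16560538} \approx 4069.5 i$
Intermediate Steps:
$L{\left(w \right)} = 3 + w$
$G = -16603815$ ($G = \left(8139 - 9108\right) \left(16974 + \left(3 + 158\right)\right) = - 969 \left(16974 + 161\right) = \left(-969\right) 17135 = -16603815$)
$\sqrt{G + o} = \sqrt{-16603815 + 43277} = \sqrt{-16560538} = i \sqrt{16560538}$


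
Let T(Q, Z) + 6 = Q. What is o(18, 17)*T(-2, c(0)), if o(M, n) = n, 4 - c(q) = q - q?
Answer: -136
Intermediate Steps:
c(q) = 4 (c(q) = 4 - (q - q) = 4 - 1*0 = 4 + 0 = 4)
T(Q, Z) = -6 + Q
o(18, 17)*T(-2, c(0)) = 17*(-6 - 2) = 17*(-8) = -136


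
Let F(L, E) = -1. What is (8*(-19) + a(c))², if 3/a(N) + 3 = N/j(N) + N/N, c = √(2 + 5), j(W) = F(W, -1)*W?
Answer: 23409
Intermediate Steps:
j(W) = -W
c = √7 ≈ 2.6458
a(N) = -1 (a(N) = 3/(-3 + (N/((-N)) + N/N)) = 3/(-3 + (N*(-1/N) + 1)) = 3/(-3 + (-1 + 1)) = 3/(-3 + 0) = 3/(-3) = 3*(-⅓) = -1)
(8*(-19) + a(c))² = (8*(-19) - 1)² = (-152 - 1)² = (-153)² = 23409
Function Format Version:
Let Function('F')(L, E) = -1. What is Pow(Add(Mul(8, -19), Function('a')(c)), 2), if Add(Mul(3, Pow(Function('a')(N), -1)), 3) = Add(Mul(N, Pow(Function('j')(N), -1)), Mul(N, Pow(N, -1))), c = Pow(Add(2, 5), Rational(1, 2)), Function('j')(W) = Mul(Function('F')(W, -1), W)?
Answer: 23409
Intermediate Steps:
Function('j')(W) = Mul(-1, W)
c = Pow(7, Rational(1, 2)) ≈ 2.6458
Function('a')(N) = -1 (Function('a')(N) = Mul(3, Pow(Add(-3, Add(Mul(N, Pow(Mul(-1, N), -1)), Mul(N, Pow(N, -1)))), -1)) = Mul(3, Pow(Add(-3, Add(Mul(N, Mul(-1, Pow(N, -1))), 1)), -1)) = Mul(3, Pow(Add(-3, Add(-1, 1)), -1)) = Mul(3, Pow(Add(-3, 0), -1)) = Mul(3, Pow(-3, -1)) = Mul(3, Rational(-1, 3)) = -1)
Pow(Add(Mul(8, -19), Function('a')(c)), 2) = Pow(Add(Mul(8, -19), -1), 2) = Pow(Add(-152, -1), 2) = Pow(-153, 2) = 23409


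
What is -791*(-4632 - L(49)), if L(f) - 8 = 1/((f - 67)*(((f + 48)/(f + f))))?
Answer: 3204080761/873 ≈ 3.6702e+6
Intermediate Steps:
L(f) = 8 + 2*f/((-67 + f)*(48 + f)) (L(f) = 8 + 1/((f - 67)*(((f + 48)/(f + f)))) = 8 + 1/((-67 + f)*(((48 + f)/((2*f))))) = 8 + 1/((-67 + f)*(((48 + f)*(1/(2*f))))) = 8 + 1/((-67 + f)*(((48 + f)/(2*f)))) = 8 + (2*f/(48 + f))/(-67 + f) = 8 + 2*f/((-67 + f)*(48 + f)))
-791*(-4632 - L(49)) = -791*(-4632 - 2*(12864 - 4*49**2 + 75*49)/(3216 - 1*49**2 + 19*49)) = -791*(-4632 - 2*(12864 - 4*2401 + 3675)/(3216 - 1*2401 + 931)) = -791*(-4632 - 2*(12864 - 9604 + 3675)/(3216 - 2401 + 931)) = -791*(-4632 - 2*6935/1746) = -791*(-4632 - 1*6935/873) = -791*(-4632 - 6935/873) = -791*(-4050671/873) = 3204080761/873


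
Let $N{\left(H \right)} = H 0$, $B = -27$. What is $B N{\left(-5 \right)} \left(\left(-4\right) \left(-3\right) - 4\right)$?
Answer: $0$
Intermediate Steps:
$N{\left(H \right)} = 0$
$B N{\left(-5 \right)} \left(\left(-4\right) \left(-3\right) - 4\right) = \left(-27\right) 0 \left(\left(-4\right) \left(-3\right) - 4\right) = 0 \left(12 - 4\right) = 0 \cdot 8 = 0$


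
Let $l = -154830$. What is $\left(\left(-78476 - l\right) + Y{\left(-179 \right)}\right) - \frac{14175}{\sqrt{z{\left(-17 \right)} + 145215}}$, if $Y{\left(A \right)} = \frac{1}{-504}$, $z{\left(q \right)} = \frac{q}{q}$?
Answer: $\frac{38482415}{504} - \frac{14175 \sqrt{2269}}{18152} \approx 76317.0$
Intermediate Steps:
$z{\left(q \right)} = 1$
$Y{\left(A \right)} = - \frac{1}{504}$
$\left(\left(-78476 - l\right) + Y{\left(-179 \right)}\right) - \frac{14175}{\sqrt{z{\left(-17 \right)} + 145215}} = \left(\left(-78476 - -154830\right) - \frac{1}{504}\right) - \frac{14175}{\sqrt{1 + 145215}} = \left(\left(-78476 + 154830\right) - \frac{1}{504}\right) - \frac{14175}{\sqrt{145216}} = \left(76354 - \frac{1}{504}\right) - \frac{14175}{8 \sqrt{2269}} = \frac{38482415}{504} - 14175 \frac{\sqrt{2269}}{18152} = \frac{38482415}{504} - \frac{14175 \sqrt{2269}}{18152}$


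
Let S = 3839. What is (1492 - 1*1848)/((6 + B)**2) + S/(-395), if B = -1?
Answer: -47319/1975 ≈ -23.959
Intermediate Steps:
(1492 - 1*1848)/((6 + B)**2) + S/(-395) = (1492 - 1*1848)/((6 - 1)**2) + 3839/(-395) = (1492 - 1848)/(5**2) + 3839*(-1/395) = -356/25 - 3839/395 = -47319/1975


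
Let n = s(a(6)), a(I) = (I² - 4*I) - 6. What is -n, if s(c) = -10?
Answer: 10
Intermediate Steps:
a(I) = -6 + I² - 4*I
n = -10
-n = -1*(-10) = 10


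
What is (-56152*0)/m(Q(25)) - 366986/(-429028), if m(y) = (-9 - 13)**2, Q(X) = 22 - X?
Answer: 183493/214514 ≈ 0.85539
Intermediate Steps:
m(y) = 484 (m(y) = (-22)**2 = 484)
(-56152*0)/m(Q(25)) - 366986/(-429028) = -56152*0/484 - 366986/(-429028) = 0*(1/484) - 366986*(-1/429028) = 0 + 183493/214514 = 183493/214514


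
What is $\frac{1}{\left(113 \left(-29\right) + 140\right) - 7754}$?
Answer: $- \frac{1}{10891} \approx -9.1819 \cdot 10^{-5}$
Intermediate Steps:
$\frac{1}{\left(113 \left(-29\right) + 140\right) - 7754} = \frac{1}{\left(-3277 + 140\right) - 7754} = \frac{1}{-3137 - 7754} = \frac{1}{-10891} = - \frac{1}{10891}$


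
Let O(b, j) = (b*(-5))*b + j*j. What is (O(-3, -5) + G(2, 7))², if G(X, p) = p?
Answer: 169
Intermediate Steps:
O(b, j) = j² - 5*b² (O(b, j) = (-5*b)*b + j² = -5*b² + j² = j² - 5*b²)
(O(-3, -5) + G(2, 7))² = (((-5)² - 5*(-3)²) + 7)² = ((25 - 5*9) + 7)² = ((25 - 45) + 7)² = (-20 + 7)² = (-13)² = 169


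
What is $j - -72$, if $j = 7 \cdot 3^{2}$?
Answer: $135$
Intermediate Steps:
$j = 63$ ($j = 7 \cdot 9 = 63$)
$j - -72 = 63 - -72 = 63 + 72 = 135$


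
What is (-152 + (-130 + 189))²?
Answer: 8649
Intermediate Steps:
(-152 + (-130 + 189))² = (-152 + 59)² = (-93)² = 8649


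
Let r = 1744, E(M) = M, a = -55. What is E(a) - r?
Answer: -1799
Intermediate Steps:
E(a) - r = -55 - 1*1744 = -55 - 1744 = -1799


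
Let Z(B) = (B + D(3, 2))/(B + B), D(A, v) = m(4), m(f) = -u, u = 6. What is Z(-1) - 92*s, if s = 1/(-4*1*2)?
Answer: 15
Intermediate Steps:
m(f) = -6 (m(f) = -1*6 = -6)
D(A, v) = -6
s = -⅛ (s = 1/(-4*2) = 1/(-8) = -⅛ ≈ -0.12500)
Z(B) = (-6 + B)/(2*B) (Z(B) = (B - 6)/(B + B) = (-6 + B)/((2*B)) = (-6 + B)*(1/(2*B)) = (-6 + B)/(2*B))
Z(-1) - 92*s = (½)*(-6 - 1)/(-1) - 92*(-⅛) = (½)*(-1)*(-7) + 23/2 = 7/2 + 23/2 = 15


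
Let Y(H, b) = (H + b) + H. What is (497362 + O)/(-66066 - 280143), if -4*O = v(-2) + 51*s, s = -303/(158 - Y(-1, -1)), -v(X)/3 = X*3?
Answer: -320313683/222958596 ≈ -1.4367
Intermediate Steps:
v(X) = -9*X (v(X) = -3*X*3 = -9*X)
Y(H, b) = b + 2*H
s = -303/161 (s = -303/(158 - (-1 + 2*(-1))) = -303/(158 - (-1 - 2)) = -303/(158 - 1*(-3)) = -303/(158 + 3) = -303/161 ≈ -1.8820)
O = 12555/644 (O = -(-9*(-2) + 51*(-303/161))/4 = -(18 - 15453/161)/4 = -¼*(-12555/161) = 12555/644 ≈ 19.495)
(497362 + O)/(-66066 - 280143) = (497362 + 12555/644)/(-66066 - 280143) = (320313683/644)/(-346209) = (320313683/644)*(-1/346209) = -320313683/222958596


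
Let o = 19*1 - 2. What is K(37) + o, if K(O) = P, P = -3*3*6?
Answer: -37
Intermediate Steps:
P = -54 (P = -9*6 = -54)
o = 17 (o = 19 - 2 = 17)
K(O) = -54
K(37) + o = -54 + 17 = -37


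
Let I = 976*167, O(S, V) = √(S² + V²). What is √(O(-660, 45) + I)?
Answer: √(162992 + 15*√1945) ≈ 404.54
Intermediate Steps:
I = 162992
√(O(-660, 45) + I) = √(√((-660)² + 45²) + 162992) = √(√(435600 + 2025) + 162992) = √(√437625 + 162992) = √(15*√1945 + 162992) = √(162992 + 15*√1945)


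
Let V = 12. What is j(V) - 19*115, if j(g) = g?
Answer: -2173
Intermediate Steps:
j(V) - 19*115 = 12 - 19*115 = 12 - 2185 = -2173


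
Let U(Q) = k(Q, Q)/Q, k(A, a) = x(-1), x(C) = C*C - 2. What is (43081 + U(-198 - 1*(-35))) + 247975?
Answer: 47442129/163 ≈ 2.9106e+5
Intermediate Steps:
x(C) = -2 + C² (x(C) = C² - 2 = -2 + C²)
k(A, a) = -1 (k(A, a) = -2 + (-1)² = -2 + 1 = -1)
U(Q) = -1/Q
(43081 + U(-198 - 1*(-35))) + 247975 = (43081 - 1/(-198 - 1*(-35))) + 247975 = (43081 - 1/(-198 + 35)) + 247975 = (43081 - 1/(-163)) + 247975 = (43081 - 1*(-1/163)) + 247975 = (43081 + 1/163) + 247975 = 7022204/163 + 247975 = 47442129/163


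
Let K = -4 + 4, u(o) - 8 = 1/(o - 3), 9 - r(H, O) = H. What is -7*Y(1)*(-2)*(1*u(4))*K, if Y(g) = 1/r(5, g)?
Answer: 0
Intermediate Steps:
r(H, O) = 9 - H
u(o) = 8 + 1/(-3 + o) (u(o) = 8 + 1/(o - 3) = 8 + 1/(-3 + o))
K = 0
Y(g) = 1/4 (Y(g) = 1/(9 - 1*5) = 1/(9 - 5) = 1/4)
-7*Y(1)*(-2)*(1*u(4))*K = -7*(1/4)*(-2)*(1*((-23 + 8*4)/(-3 + 4)))*0 = -(-7)*(1*((-23 + 32)/1))*0/2 = -(-7)*(1*(1*9))*0/2 = -(-7)*(1*9)*0/2 = -(-7)*9*0/2 = -(-7)*0/2 = -7*0 = 0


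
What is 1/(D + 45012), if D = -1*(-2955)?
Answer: 1/47967 ≈ 2.0848e-5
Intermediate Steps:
D = 2955
1/(D + 45012) = 1/(2955 + 45012) = 1/47967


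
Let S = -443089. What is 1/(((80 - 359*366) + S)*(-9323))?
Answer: 1/5355159169 ≈ 1.8674e-10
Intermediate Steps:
1/(((80 - 359*366) + S)*(-9323)) = 1/(((80 - 359*366) - 443089)*(-9323)) = -1/9323/((80 - 131394) - 443089) = -1/9323/(-131314 - 443089) = -1/9323/(-574403) = -1/574403*(-1/9323) = 1/5355159169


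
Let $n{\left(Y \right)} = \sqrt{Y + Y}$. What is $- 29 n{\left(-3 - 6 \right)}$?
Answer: $- 87 i \sqrt{2} \approx - 123.04 i$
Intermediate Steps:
$n{\left(Y \right)} = \sqrt{2} \sqrt{Y}$ ($n{\left(Y \right)} = \sqrt{2 Y} = \sqrt{2} \sqrt{Y}$)
$- 29 n{\left(-3 - 6 \right)} = - 29 \sqrt{2} \sqrt{-3 - 6} = - 29 \sqrt{2} \sqrt{-9} = - 29 \sqrt{2} \cdot 3 i = - 29 \cdot 3 i \sqrt{2} = - 87 i \sqrt{2}$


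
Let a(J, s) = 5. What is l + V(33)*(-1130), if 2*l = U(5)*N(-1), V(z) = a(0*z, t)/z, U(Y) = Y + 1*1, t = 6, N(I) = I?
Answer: -5749/33 ≈ -174.21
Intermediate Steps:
U(Y) = 1 + Y (U(Y) = Y + 1 = 1 + Y)
V(z) = 5/z
l = -3 (l = ((1 + 5)*(-1))/2 = (6*(-1))/2 = (½)*(-6) = -3)
l + V(33)*(-1130) = -3 + (5/33)*(-1130) = -3 - 5650/33 = -5749/33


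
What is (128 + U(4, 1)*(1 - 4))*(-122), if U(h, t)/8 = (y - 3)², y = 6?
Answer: 10736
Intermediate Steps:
U(h, t) = 72 (U(h, t) = 8*(6 - 3)² = 8*3² = 8*9 = 72)
(128 + U(4, 1)*(1 - 4))*(-122) = (128 + 72*(1 - 4))*(-122) = (128 + 72*(-3))*(-122) = (128 - 216)*(-122) = -88*(-122) = 10736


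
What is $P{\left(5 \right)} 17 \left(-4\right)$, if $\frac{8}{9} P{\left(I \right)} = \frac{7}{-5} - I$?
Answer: $\frac{2448}{5} \approx 489.6$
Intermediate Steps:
$P{\left(I \right)} = - \frac{63}{40} - \frac{9 I}{8}$ ($P{\left(I \right)} = \frac{9 \left(\frac{7}{-5} - I\right)}{8} = \frac{9 \left(7 \left(- \frac{1}{5}\right) - I\right)}{8} = \frac{9 \left(- \frac{7}{5} - I\right)}{8} = - \frac{63}{40} - \frac{9 I}{8}$)
$P{\left(5 \right)} 17 \left(-4\right) = \left(- \frac{63}{40} - \frac{45}{8}\right) 17 \left(-4\right) = \left(- \frac{36}{5}\right) 17 \left(-4\right) = \left(- \frac{612}{5}\right) \left(-4\right) = \frac{2448}{5}$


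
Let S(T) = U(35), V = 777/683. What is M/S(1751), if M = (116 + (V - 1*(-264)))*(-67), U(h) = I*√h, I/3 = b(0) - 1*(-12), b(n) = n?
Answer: -17441239*√35/860580 ≈ -119.90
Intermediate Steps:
V = 777/683 (V = 777*(1/683) = 777/683 ≈ 1.1376)
I = 36 (I = 3*(0 - 1*(-12)) = 3*(0 + 12) = 3*12 = 36)
U(h) = 36*√h
S(T) = 36*√35
M = -17441239/683 (M = (116 + (777/683 - 1*(-264)))*(-67) = (116 + (777/683 + 264))*(-67) = (116 + 181089/683)*(-67) = (260317/683)*(-67) = -17441239/683 ≈ -25536.)
M/S(1751) = -17441239*√35/1260/683 = -17441239*√35/860580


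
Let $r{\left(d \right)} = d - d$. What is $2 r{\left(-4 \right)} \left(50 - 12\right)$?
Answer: $0$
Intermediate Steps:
$r{\left(d \right)} = 0$
$2 r{\left(-4 \right)} \left(50 - 12\right) = 2 \cdot 0 \left(50 - 12\right) = 0 \left(50 - 12\right) = 0 \cdot 38 = 0$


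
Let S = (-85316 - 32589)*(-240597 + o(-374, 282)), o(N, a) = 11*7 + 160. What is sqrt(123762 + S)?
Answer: sqrt(28339769562) ≈ 1.6834e+5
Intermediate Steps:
o(N, a) = 237 (o(N, a) = 77 + 160 = 237)
S = 28339645800 (S = (-85316 - 32589)*(-240597 + 237) = -117905*(-240360) = 28339645800)
sqrt(123762 + S) = sqrt(123762 + 28339645800) = sqrt(28339769562)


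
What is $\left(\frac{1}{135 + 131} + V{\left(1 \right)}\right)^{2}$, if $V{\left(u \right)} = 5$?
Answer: $\frac{1771561}{70756} \approx 25.038$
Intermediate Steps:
$\left(\frac{1}{135 + 131} + V{\left(1 \right)}\right)^{2} = \left(\frac{1}{135 + 131} + 5\right)^{2} = \left(\frac{1}{266} + 5\right)^{2} = \left(\frac{1331}{266}\right)^{2} = \frac{1771561}{70756}$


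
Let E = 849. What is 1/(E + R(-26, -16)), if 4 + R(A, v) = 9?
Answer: 1/854 ≈ 0.0011710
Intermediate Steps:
R(A, v) = 5 (R(A, v) = -4 + 9 = 5)
1/(E + R(-26, -16)) = 1/(849 + 5) = 1/854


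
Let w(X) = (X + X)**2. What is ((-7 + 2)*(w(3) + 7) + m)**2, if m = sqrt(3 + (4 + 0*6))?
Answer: (-215 + sqrt(7))**2 ≈ 45094.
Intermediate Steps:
w(X) = 4*X**2 (w(X) = (2*X)**2 = 4*X**2)
m = sqrt(7) (m = sqrt(3 + (4 + 0)) = sqrt(3 + 4) = sqrt(7) ≈ 2.6458)
((-7 + 2)*(w(3) + 7) + m)**2 = ((-7 + 2)*(4*3**2 + 7) + sqrt(7))**2 = (-5*(4*9 + 7) + sqrt(7))**2 = (-5*(36 + 7) + sqrt(7))**2 = (-5*43 + sqrt(7))**2 = (-215 + sqrt(7))**2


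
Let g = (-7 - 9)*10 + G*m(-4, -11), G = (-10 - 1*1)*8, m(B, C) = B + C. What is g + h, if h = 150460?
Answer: 151620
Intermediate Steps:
G = -88 (G = (-10 - 1)*8 = -11*8 = -88)
g = 1160 (g = (-7 - 9)*10 - 88*(-4 - 11) = -16*10 - 88*(-15) = -160 + 1320 = 1160)
g + h = 1160 + 150460 = 151620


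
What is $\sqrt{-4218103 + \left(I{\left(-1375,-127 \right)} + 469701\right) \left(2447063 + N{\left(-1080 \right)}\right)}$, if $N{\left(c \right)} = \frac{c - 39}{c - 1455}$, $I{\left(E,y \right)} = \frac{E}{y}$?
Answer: $\frac{3 \sqrt{8702955765269824065}}{8255} \approx 1.0721 \cdot 10^{6}$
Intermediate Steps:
$N{\left(c \right)} = \frac{-39 + c}{-1455 + c}$
$\sqrt{-4218103 + \left(I{\left(-1375,-127 \right)} + 469701\right) \left(2447063 + N{\left(-1080 \right)}\right)} = \sqrt{-4218103 + \left(- \frac{1375}{-127} + 469701\right) \left(2447063 + \frac{-39 - 1080}{-1455 - 1080}\right)} = \sqrt{-4218103 + \left(\left(-1375\right) \left(- \frac{1}{127}\right) + 469701\right) \left(2447063 + \frac{1}{-2535} \left(-1119\right)\right)} = \sqrt{-4218103 + \left(\frac{1375}{127} + 469701\right) \left(2447063 - - \frac{373}{845}\right)} = \sqrt{-4218103 + \frac{59653402 \left(2447063 + \frac{373}{845}\right)}{127}} = \sqrt{-4218103 + \frac{59653402}{127} \cdot \frac{2067768608}{845}} = \sqrt{-4218103 + \frac{123349432016004416}{107315}} = \sqrt{\frac{123348979350280971}{107315}} = \frac{3 \sqrt{8702955765269824065}}{8255}$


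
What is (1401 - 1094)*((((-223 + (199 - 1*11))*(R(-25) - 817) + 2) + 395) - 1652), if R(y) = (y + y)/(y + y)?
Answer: 8382635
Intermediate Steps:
R(y) = 1 (R(y) = (2*y)/((2*y)) = (2*y)*(1/(2*y)) = 1)
(1401 - 1094)*((((-223 + (199 - 1*11))*(R(-25) - 817) + 2) + 395) - 1652) = (1401 - 1094)*((((-223 + (199 - 1*11))*(1 - 817) + 2) + 395) - 1652) = 307*((((-223 + (199 - 11))*(-816) + 2) + 395) - 1652) = 307*((((-223 + 188)*(-816) + 2) + 395) - 1652) = 307*(((-35*(-816) + 2) + 395) - 1652) = 307*(((28560 + 2) + 395) - 1652) = 307*((28562 + 395) - 1652) = 307*(28957 - 1652) = 307*27305 = 8382635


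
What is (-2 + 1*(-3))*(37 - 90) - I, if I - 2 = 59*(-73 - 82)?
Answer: 9408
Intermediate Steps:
I = -9143 (I = 2 + 59*(-73 - 82) = 2 + 59*(-155) = 2 - 9145 = -9143)
(-2 + 1*(-3))*(37 - 90) - I = (-2 + 1*(-3))*(37 - 90) - 1*(-9143) = (-2 - 3)*(-53) + 9143 = -5*(-53) + 9143 = 265 + 9143 = 9408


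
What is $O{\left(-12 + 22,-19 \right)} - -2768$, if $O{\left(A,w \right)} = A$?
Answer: $2778$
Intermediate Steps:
$O{\left(-12 + 22,-19 \right)} - -2768 = \left(-12 + 22\right) - -2768 = 10 + \left(1197 + 1571\right) = 10 + 2768 = 2778$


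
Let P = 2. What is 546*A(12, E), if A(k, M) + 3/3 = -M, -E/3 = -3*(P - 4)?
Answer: 9282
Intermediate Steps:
E = -18 (E = -(-9)*(2 - 4) = -(-9)*(-2) = -3*6 = -18)
A(k, M) = -1 - M
546*A(12, E) = 546*(-1 - 1*(-18)) = 546*(-1 + 18) = 546*17 = 9282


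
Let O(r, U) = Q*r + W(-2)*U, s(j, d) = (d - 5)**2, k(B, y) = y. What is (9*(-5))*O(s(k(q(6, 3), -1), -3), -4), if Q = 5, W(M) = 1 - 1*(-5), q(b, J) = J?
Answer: -13320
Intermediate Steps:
W(M) = 6 (W(M) = 1 + 5 = 6)
s(j, d) = (-5 + d)**2
O(r, U) = 5*r + 6*U
(9*(-5))*O(s(k(q(6, 3), -1), -3), -4) = (9*(-5))*(5*(-5 - 3)**2 + 6*(-4)) = -45*(5*(-8)**2 - 24) = -45*(5*64 - 24) = -45*(320 - 24) = -45*296 = -13320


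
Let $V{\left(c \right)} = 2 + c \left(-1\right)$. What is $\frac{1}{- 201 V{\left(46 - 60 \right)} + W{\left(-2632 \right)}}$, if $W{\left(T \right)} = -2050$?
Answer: $- \frac{1}{5266} \approx -0.0001899$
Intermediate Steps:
$V{\left(c \right)} = 2 - c$
$\frac{1}{- 201 V{\left(46 - 60 \right)} + W{\left(-2632 \right)}} = \frac{1}{- 201 \left(2 - \left(46 - 60\right)\right) - 2050} = \frac{1}{- 201 \left(2 - -14\right) - 2050} = \frac{1}{- 201 \left(2 + 14\right) - 2050} = \frac{1}{\left(-201\right) 16 - 2050} = \frac{1}{-3216 - 2050} = \frac{1}{-5266} = - \frac{1}{5266}$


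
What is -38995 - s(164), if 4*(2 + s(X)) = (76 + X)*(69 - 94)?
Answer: -37493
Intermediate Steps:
s(X) = -477 - 25*X/4 (s(X) = -2 + ((76 + X)*(69 - 94))/4 = -2 + ((76 + X)*(-25))/4 = -2 + (-1900 - 25*X)/4 = -2 + (-475 - 25*X/4) = -477 - 25*X/4)
-38995 - s(164) = -38995 - (-477 - 25/4*164) = -38995 - (-477 - 1025) = -38995 - 1*(-1502) = -38995 + 1502 = -37493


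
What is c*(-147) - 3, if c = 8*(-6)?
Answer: 7053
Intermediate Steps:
c = -48
c*(-147) - 3 = -48*(-147) - 3 = 7056 - 3 = 7053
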